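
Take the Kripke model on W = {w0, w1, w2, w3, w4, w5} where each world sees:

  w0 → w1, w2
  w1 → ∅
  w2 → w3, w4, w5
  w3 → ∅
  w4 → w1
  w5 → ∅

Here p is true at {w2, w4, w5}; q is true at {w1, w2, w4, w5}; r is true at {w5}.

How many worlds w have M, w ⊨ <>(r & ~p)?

w0: successors {w1, w2}; r & ~p there: w1:F, w2:F. ✗
w1: no successors, so <>(r & ~p) fails. ✗
w2: successors {w3, w4, w5}; r & ~p there: w3:F, w4:F, w5:F. ✗
w3: no successors, so <>(r & ~p) fails. ✗
w4: successors {w1}; r & ~p there: w1:F. ✗
w5: no successors, so <>(r & ~p) fails. ✗
Satisfying worlds: ∅.

0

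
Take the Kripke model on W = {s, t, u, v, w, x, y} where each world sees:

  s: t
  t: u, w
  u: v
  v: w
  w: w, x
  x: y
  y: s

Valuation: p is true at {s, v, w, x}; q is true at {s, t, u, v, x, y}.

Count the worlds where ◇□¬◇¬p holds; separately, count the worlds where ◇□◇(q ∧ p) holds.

For ◇□¬◇¬p:
s: successors {t}; □¬◇¬p there: t:T. ✓
t: successors {u, w}; □¬◇¬p there: u:T, w:F. ✓
u: successors {v}; □¬◇¬p there: v:T. ✓
v: successors {w}; □¬◇¬p there: w:F. ✗
w: successors {w, x}; □¬◇¬p there: w:F, x:T. ✓
x: successors {y}; □¬◇¬p there: y:F. ✗
y: successors {s}; □¬◇¬p there: s:F. ✗
— 4 worlds.
For ◇□◇(q ∧ p):
s: successors {t}; □◇(q ∧ p) there: t:T. ✓
t: successors {u, w}; □◇(q ∧ p) there: u:F, w:F. ✗
u: successors {v}; □◇(q ∧ p) there: v:T. ✓
v: successors {w}; □◇(q ∧ p) there: w:F. ✗
w: successors {w, x}; □◇(q ∧ p) there: w:F, x:T. ✓
x: successors {y}; □◇(q ∧ p) there: y:F. ✗
y: successors {s}; □◇(q ∧ p) there: s:F. ✗
— 3 worlds.

4 and 3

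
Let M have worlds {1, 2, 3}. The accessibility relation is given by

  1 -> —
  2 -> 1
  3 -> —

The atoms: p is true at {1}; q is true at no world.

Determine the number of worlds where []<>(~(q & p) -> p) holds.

1: no successors, so []<>(~(q & p) -> p) holds vacuously. ✓
2: successors {1}; <>(~(q & p) -> p) there: 1:F. ✗
3: no successors, so []<>(~(q & p) -> p) holds vacuously. ✓
Satisfying worlds: {1, 3}.

2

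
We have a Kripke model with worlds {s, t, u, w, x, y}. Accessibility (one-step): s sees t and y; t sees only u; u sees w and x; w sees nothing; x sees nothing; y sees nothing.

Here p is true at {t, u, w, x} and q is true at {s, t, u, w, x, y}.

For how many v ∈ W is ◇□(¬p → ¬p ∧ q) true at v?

s: successors {t, y}; □(¬p → ¬p ∧ q) there: t:T, y:T. ✓
t: successors {u}; □(¬p → ¬p ∧ q) there: u:T. ✓
u: successors {w, x}; □(¬p → ¬p ∧ q) there: w:T, x:T. ✓
w: no successors, so ◇□(¬p → ¬p ∧ q) fails. ✗
x: no successors, so ◇□(¬p → ¬p ∧ q) fails. ✗
y: no successors, so ◇□(¬p → ¬p ∧ q) fails. ✗
Satisfying worlds: {s, t, u}.

3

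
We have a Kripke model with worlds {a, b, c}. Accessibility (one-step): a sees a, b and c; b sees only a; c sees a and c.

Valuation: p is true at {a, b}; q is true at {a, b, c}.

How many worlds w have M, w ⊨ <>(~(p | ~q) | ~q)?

2

a: successors {a, b, c}; ~(p | ~q) | ~q there: a:F, b:F, c:T. ✓
b: successors {a}; ~(p | ~q) | ~q there: a:F. ✗
c: successors {a, c}; ~(p | ~q) | ~q there: a:F, c:T. ✓
Satisfying worlds: {a, c}.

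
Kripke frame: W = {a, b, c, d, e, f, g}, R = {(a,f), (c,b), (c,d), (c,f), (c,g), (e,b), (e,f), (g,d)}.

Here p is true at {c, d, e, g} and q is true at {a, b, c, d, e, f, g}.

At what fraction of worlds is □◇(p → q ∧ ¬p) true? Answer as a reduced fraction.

a: successors {f}; ◇(p → q ∧ ¬p) there: f:F. ✗
b: no successors, so □◇(p → q ∧ ¬p) holds vacuously. ✓
c: successors {b, d, f, g}; ◇(p → q ∧ ¬p) there: b:F, d:F, f:F, g:F. ✗
d: no successors, so □◇(p → q ∧ ¬p) holds vacuously. ✓
e: successors {b, f}; ◇(p → q ∧ ¬p) there: b:F, f:F. ✗
f: no successors, so □◇(p → q ∧ ¬p) holds vacuously. ✓
g: successors {d}; ◇(p → q ∧ ¬p) there: d:F. ✗
That's 3 of 7 worlds, so 3/7.

3/7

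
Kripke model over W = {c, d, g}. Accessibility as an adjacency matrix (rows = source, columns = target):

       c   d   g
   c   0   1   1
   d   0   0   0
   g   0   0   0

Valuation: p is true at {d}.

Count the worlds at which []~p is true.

c: successors {d, g}; ~p there: d:F, g:T. ✗
d: no successors, so []~p holds vacuously. ✓
g: no successors, so []~p holds vacuously. ✓
Satisfying worlds: {d, g}.

2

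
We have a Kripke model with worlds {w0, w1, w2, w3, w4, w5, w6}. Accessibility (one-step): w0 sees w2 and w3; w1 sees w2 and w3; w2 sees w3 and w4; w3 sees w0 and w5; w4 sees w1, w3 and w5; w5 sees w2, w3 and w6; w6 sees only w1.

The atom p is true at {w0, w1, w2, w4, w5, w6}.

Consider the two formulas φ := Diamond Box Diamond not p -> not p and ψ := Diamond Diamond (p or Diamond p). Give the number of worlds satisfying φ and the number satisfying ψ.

2 and 7

For Diamond Box Diamond not p -> not p:
w0: Diamond Box Diamond not p is T, not p is F. ✗
w1: Diamond Box Diamond not p is T, not p is F. ✗
w2: Diamond Box Diamond not p is T, not p is F. ✗
w3: Diamond Box Diamond not p is F, not p is T. ✓
w4: Diamond Box Diamond not p is T, not p is F. ✗
w5: Diamond Box Diamond not p is T, not p is F. ✗
w6: Diamond Box Diamond not p is F, not p is F. ✓
— 2 worlds.
For Diamond Diamond (p or Diamond p):
w0: successors {w2, w3}; Diamond (p or Diamond p) there: w2:T, w3:T. ✓
w1: successors {w2, w3}; Diamond (p or Diamond p) there: w2:T, w3:T. ✓
w2: successors {w3, w4}; Diamond (p or Diamond p) there: w3:T, w4:T. ✓
w3: successors {w0, w5}; Diamond (p or Diamond p) there: w0:T, w5:T. ✓
w4: successors {w1, w3, w5}; Diamond (p or Diamond p) there: w1:T, w3:T, w5:T. ✓
w5: successors {w2, w3, w6}; Diamond (p or Diamond p) there: w2:T, w3:T, w6:T. ✓
w6: successors {w1}; Diamond (p or Diamond p) there: w1:T. ✓
— 7 worlds.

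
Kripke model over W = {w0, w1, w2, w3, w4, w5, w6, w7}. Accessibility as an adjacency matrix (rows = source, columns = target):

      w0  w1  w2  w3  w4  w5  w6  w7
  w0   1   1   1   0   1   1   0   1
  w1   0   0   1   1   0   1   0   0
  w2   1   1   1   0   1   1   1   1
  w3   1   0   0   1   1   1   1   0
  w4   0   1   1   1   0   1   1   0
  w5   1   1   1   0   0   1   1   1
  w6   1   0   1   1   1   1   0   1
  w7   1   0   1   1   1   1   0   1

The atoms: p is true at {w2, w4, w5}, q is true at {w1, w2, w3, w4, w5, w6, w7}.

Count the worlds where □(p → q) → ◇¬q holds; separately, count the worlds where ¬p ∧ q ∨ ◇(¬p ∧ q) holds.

For □(p → q) → ◇¬q:
w0: □(p → q) is T, ◇¬q is T. ✓
w1: □(p → q) is T, ◇¬q is F. ✗
w2: □(p → q) is T, ◇¬q is T. ✓
w3: □(p → q) is T, ◇¬q is T. ✓
w4: □(p → q) is T, ◇¬q is F. ✗
w5: □(p → q) is T, ◇¬q is T. ✓
w6: □(p → q) is T, ◇¬q is T. ✓
w7: □(p → q) is T, ◇¬q is T. ✓
— 6 worlds.
For ¬p ∧ q ∨ ◇(¬p ∧ q):
w0: ¬p ∧ q is F, ◇(¬p ∧ q) is T. ✓
w1: ¬p ∧ q is T, ◇(¬p ∧ q) is T. ✓
w2: ¬p ∧ q is F, ◇(¬p ∧ q) is T. ✓
w3: ¬p ∧ q is T, ◇(¬p ∧ q) is T. ✓
w4: ¬p ∧ q is F, ◇(¬p ∧ q) is T. ✓
w5: ¬p ∧ q is F, ◇(¬p ∧ q) is T. ✓
w6: ¬p ∧ q is T, ◇(¬p ∧ q) is T. ✓
w7: ¬p ∧ q is T, ◇(¬p ∧ q) is T. ✓
— 8 worlds.

6 and 8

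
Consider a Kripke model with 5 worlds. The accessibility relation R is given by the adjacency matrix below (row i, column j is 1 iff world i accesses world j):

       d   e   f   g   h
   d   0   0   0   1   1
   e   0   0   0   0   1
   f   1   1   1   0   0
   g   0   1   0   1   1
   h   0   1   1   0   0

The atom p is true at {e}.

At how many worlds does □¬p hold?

d: successors {g, h}; ¬p there: g:T, h:T. ✓
e: successors {h}; ¬p there: h:T. ✓
f: successors {d, e, f}; ¬p there: d:T, e:F, f:T. ✗
g: successors {e, g, h}; ¬p there: e:F, g:T, h:T. ✗
h: successors {e, f}; ¬p there: e:F, f:T. ✗
Satisfying worlds: {d, e}.

2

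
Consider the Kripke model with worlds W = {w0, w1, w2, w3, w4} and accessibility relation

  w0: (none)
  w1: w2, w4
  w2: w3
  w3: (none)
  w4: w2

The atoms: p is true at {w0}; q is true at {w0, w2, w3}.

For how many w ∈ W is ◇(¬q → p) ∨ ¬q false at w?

w0: ◇(¬q → p) is F, ¬q is F. ✗
w1: ◇(¬q → p) is T, ¬q is T. ✓
w2: ◇(¬q → p) is T, ¬q is F. ✓
w3: ◇(¬q → p) is F, ¬q is F. ✗
w4: ◇(¬q → p) is T, ¬q is T. ✓
Satisfying worlds: {w1, w2, w4}.
So ◇(¬q → p) ∨ ¬q fails at the other 2 worlds.

2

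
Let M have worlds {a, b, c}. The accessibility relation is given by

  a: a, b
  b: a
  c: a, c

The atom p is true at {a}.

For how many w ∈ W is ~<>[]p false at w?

1

a: <>[]p is T. ✗
b: <>[]p is F. ✓
c: <>[]p is F. ✓
Satisfying worlds: {b, c}.
So ~<>[]p fails at the other 1 world.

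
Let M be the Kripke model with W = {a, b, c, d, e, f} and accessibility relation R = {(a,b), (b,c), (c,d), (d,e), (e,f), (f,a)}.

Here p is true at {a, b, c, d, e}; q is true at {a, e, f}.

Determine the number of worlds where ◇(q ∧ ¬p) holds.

1

a: successors {b}; q ∧ ¬p there: b:F. ✗
b: successors {c}; q ∧ ¬p there: c:F. ✗
c: successors {d}; q ∧ ¬p there: d:F. ✗
d: successors {e}; q ∧ ¬p there: e:F. ✗
e: successors {f}; q ∧ ¬p there: f:T. ✓
f: successors {a}; q ∧ ¬p there: a:F. ✗
Satisfying worlds: {e}.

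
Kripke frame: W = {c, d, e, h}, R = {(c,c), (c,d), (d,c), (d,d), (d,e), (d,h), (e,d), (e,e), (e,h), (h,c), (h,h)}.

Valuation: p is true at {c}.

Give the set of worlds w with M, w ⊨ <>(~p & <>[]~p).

{c, d, e}

c: successors {c, d}; ~p & <>[]~p there: c:F, d:T. ✓
d: successors {c, d, e, h}; ~p & <>[]~p there: c:F, d:T, e:T, h:F. ✓
e: successors {d, e, h}; ~p & <>[]~p there: d:T, e:T, h:F. ✓
h: successors {c, h}; ~p & <>[]~p there: c:F, h:F. ✗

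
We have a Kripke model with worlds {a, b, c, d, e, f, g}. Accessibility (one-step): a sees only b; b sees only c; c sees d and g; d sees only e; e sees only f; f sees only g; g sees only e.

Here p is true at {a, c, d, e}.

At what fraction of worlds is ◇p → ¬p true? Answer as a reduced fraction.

5/7

a: ◇p is F, ¬p is F. ✓
b: ◇p is T, ¬p is T. ✓
c: ◇p is T, ¬p is F. ✗
d: ◇p is T, ¬p is F. ✗
e: ◇p is F, ¬p is F. ✓
f: ◇p is F, ¬p is T. ✓
g: ◇p is T, ¬p is T. ✓
That's 5 of 7 worlds, so 5/7.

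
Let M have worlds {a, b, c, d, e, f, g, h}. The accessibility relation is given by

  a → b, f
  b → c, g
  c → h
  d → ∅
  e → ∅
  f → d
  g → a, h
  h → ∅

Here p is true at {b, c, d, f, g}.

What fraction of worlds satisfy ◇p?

3/8

a: successors {b, f}; p there: b:T, f:T. ✓
b: successors {c, g}; p there: c:T, g:T. ✓
c: successors {h}; p there: h:F. ✗
d: no successors, so ◇p fails. ✗
e: no successors, so ◇p fails. ✗
f: successors {d}; p there: d:T. ✓
g: successors {a, h}; p there: a:F, h:F. ✗
h: no successors, so ◇p fails. ✗
That's 3 of 8 worlds, so 3/8.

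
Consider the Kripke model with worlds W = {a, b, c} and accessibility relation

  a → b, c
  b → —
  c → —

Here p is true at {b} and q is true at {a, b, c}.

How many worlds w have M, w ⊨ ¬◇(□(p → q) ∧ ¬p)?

2

a: ◇(□(p → q) ∧ ¬p) is T. ✗
b: ◇(□(p → q) ∧ ¬p) is F. ✓
c: ◇(□(p → q) ∧ ¬p) is F. ✓
Satisfying worlds: {b, c}.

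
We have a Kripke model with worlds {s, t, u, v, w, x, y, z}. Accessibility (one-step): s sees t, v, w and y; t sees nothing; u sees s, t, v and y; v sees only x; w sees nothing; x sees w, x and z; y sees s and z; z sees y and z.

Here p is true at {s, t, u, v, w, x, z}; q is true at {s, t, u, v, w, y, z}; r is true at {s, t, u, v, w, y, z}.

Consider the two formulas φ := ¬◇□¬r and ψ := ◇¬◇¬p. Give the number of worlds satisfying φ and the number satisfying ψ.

For ¬◇□¬r:
s: ◇□¬r is T. ✗
t: ◇□¬r is F. ✓
u: ◇□¬r is T. ✗
v: ◇□¬r is F. ✓
w: ◇□¬r is F. ✓
x: ◇□¬r is T. ✗
y: ◇□¬r is F. ✓
z: ◇□¬r is F. ✓
— 5 worlds.
For ◇¬◇¬p:
s: successors {t, v, w, y}; ¬◇¬p there: t:T, v:T, w:T, y:T. ✓
t: no successors, so ◇¬◇¬p fails. ✗
u: successors {s, t, v, y}; ¬◇¬p there: s:F, t:T, v:T, y:T. ✓
v: successors {x}; ¬◇¬p there: x:T. ✓
w: no successors, so ◇¬◇¬p fails. ✗
x: successors {w, x, z}; ¬◇¬p there: w:T, x:T, z:F. ✓
y: successors {s, z}; ¬◇¬p there: s:F, z:F. ✗
z: successors {y, z}; ¬◇¬p there: y:T, z:F. ✓
— 5 worlds.

5 and 5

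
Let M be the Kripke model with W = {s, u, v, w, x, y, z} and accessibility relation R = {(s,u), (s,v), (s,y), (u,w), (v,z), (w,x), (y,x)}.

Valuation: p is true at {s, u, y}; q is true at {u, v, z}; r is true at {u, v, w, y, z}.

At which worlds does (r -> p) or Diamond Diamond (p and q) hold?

{s, u, x, y}

s: r -> p is T, Diamond Diamond (p and q) is F. ✓
u: r -> p is T, Diamond Diamond (p and q) is F. ✓
v: r -> p is F, Diamond Diamond (p and q) is F. ✗
w: r -> p is F, Diamond Diamond (p and q) is F. ✗
x: r -> p is T, Diamond Diamond (p and q) is F. ✓
y: r -> p is T, Diamond Diamond (p and q) is F. ✓
z: r -> p is F, Diamond Diamond (p and q) is F. ✗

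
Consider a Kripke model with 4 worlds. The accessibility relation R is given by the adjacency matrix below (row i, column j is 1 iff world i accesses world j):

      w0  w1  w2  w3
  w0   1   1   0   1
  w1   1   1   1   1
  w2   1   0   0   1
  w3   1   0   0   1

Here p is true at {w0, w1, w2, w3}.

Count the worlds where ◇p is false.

0

w0: successors {w0, w1, w3}; p there: w0:T, w1:T, w3:T. ✓
w1: successors {w0, w1, w2, w3}; p there: w0:T, w1:T, w2:T, w3:T. ✓
w2: successors {w0, w3}; p there: w0:T, w3:T. ✓
w3: successors {w0, w3}; p there: w0:T, w3:T. ✓
Satisfying worlds: {w0, w1, w2, w3}.
So ◇p fails at the other 0 worlds.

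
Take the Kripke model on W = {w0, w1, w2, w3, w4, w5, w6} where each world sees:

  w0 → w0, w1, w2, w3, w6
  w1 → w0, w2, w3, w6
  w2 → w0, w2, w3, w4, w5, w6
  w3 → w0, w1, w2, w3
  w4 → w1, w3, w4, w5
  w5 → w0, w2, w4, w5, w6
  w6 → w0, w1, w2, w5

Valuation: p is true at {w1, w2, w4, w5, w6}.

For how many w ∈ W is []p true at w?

0

w0: successors {w0, w1, w2, w3, w6}; p there: w0:F, w1:T, w2:T, w3:F, w6:T. ✗
w1: successors {w0, w2, w3, w6}; p there: w0:F, w2:T, w3:F, w6:T. ✗
w2: successors {w0, w2, w3, w4, w5, w6}; p there: w0:F, w2:T, w3:F, w4:T, w5:T, w6:T. ✗
w3: successors {w0, w1, w2, w3}; p there: w0:F, w1:T, w2:T, w3:F. ✗
w4: successors {w1, w3, w4, w5}; p there: w1:T, w3:F, w4:T, w5:T. ✗
w5: successors {w0, w2, w4, w5, w6}; p there: w0:F, w2:T, w4:T, w5:T, w6:T. ✗
w6: successors {w0, w1, w2, w5}; p there: w0:F, w1:T, w2:T, w5:T. ✗
Satisfying worlds: ∅.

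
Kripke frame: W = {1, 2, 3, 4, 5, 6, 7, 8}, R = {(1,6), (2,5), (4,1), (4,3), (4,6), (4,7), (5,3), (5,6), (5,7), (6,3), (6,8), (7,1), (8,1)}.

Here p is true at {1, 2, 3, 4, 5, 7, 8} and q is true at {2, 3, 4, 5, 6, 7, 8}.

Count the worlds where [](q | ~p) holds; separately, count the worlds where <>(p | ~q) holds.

For [](q | ~p):
1: successors {6}; q | ~p there: 6:T. ✓
2: successors {5}; q | ~p there: 5:T. ✓
3: no successors, so [](q | ~p) holds vacuously. ✓
4: successors {1, 3, 6, 7}; q | ~p there: 1:F, 3:T, 6:T, 7:T. ✗
5: successors {3, 6, 7}; q | ~p there: 3:T, 6:T, 7:T. ✓
6: successors {3, 8}; q | ~p there: 3:T, 8:T. ✓
7: successors {1}; q | ~p there: 1:F. ✗
8: successors {1}; q | ~p there: 1:F. ✗
— 5 worlds.
For <>(p | ~q):
1: successors {6}; p | ~q there: 6:F. ✗
2: successors {5}; p | ~q there: 5:T. ✓
3: no successors, so <>(p | ~q) fails. ✗
4: successors {1, 3, 6, 7}; p | ~q there: 1:T, 3:T, 6:F, 7:T. ✓
5: successors {3, 6, 7}; p | ~q there: 3:T, 6:F, 7:T. ✓
6: successors {3, 8}; p | ~q there: 3:T, 8:T. ✓
7: successors {1}; p | ~q there: 1:T. ✓
8: successors {1}; p | ~q there: 1:T. ✓
— 6 worlds.

5 and 6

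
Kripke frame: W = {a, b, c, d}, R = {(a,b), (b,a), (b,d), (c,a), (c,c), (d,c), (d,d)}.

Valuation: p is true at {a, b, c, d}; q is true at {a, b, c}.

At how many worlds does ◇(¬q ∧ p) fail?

a: successors {b}; ¬q ∧ p there: b:F. ✗
b: successors {a, d}; ¬q ∧ p there: a:F, d:T. ✓
c: successors {a, c}; ¬q ∧ p there: a:F, c:F. ✗
d: successors {c, d}; ¬q ∧ p there: c:F, d:T. ✓
Satisfying worlds: {b, d}.
So ◇(¬q ∧ p) fails at the other 2 worlds.

2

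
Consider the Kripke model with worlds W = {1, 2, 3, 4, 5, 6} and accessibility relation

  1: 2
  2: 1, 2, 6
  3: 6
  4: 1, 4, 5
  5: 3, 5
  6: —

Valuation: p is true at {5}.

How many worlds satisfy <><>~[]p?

1: successors {2}; <>~[]p there: 2:T. ✓
2: successors {1, 2, 6}; <>~[]p there: 1:T, 2:T, 6:F. ✓
3: successors {6}; <>~[]p there: 6:F. ✗
4: successors {1, 4, 5}; <>~[]p there: 1:T, 4:T, 5:T. ✓
5: successors {3, 5}; <>~[]p there: 3:F, 5:T. ✓
6: no successors, so <><>~[]p fails. ✗
Satisfying worlds: {1, 2, 4, 5}.

4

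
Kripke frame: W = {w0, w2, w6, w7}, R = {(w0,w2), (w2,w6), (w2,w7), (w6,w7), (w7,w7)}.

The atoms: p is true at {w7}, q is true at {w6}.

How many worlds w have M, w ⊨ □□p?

w0: successors {w2}; □p there: w2:F. ✗
w2: successors {w6, w7}; □p there: w6:T, w7:T. ✓
w6: successors {w7}; □p there: w7:T. ✓
w7: successors {w7}; □p there: w7:T. ✓
Satisfying worlds: {w2, w6, w7}.

3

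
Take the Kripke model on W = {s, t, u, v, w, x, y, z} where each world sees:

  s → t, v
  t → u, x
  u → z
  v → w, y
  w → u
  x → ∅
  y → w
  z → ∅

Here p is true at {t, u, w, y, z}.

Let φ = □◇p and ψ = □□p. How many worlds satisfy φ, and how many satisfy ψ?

6 and 7

For □◇p:
s: successors {t, v}; ◇p there: t:T, v:T. ✓
t: successors {u, x}; ◇p there: u:T, x:F. ✗
u: successors {z}; ◇p there: z:F. ✗
v: successors {w, y}; ◇p there: w:T, y:T. ✓
w: successors {u}; ◇p there: u:T. ✓
x: no successors, so □◇p holds vacuously. ✓
y: successors {w}; ◇p there: w:T. ✓
z: no successors, so □◇p holds vacuously. ✓
— 6 worlds.
For □□p:
s: successors {t, v}; □p there: t:F, v:T. ✗
t: successors {u, x}; □p there: u:T, x:T. ✓
u: successors {z}; □p there: z:T. ✓
v: successors {w, y}; □p there: w:T, y:T. ✓
w: successors {u}; □p there: u:T. ✓
x: no successors, so □□p holds vacuously. ✓
y: successors {w}; □p there: w:T. ✓
z: no successors, so □□p holds vacuously. ✓
— 7 worlds.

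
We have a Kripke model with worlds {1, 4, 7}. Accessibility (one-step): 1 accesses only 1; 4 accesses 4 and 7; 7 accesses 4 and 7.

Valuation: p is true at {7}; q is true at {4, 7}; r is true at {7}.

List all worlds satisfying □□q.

{4, 7}

1: successors {1}; □q there: 1:F. ✗
4: successors {4, 7}; □q there: 4:T, 7:T. ✓
7: successors {4, 7}; □q there: 4:T, 7:T. ✓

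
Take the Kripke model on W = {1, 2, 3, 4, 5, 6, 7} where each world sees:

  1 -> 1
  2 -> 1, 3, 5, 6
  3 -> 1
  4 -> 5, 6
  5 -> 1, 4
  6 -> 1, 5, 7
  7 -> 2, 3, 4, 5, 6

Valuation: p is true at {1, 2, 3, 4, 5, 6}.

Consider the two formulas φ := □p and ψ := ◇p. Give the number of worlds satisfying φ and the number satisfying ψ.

For □p:
1: successors {1}; p there: 1:T. ✓
2: successors {1, 3, 5, 6}; p there: 1:T, 3:T, 5:T, 6:T. ✓
3: successors {1}; p there: 1:T. ✓
4: successors {5, 6}; p there: 5:T, 6:T. ✓
5: successors {1, 4}; p there: 1:T, 4:T. ✓
6: successors {1, 5, 7}; p there: 1:T, 5:T, 7:F. ✗
7: successors {2, 3, 4, 5, 6}; p there: 2:T, 3:T, 4:T, 5:T, 6:T. ✓
— 6 worlds.
For ◇p:
1: successors {1}; p there: 1:T. ✓
2: successors {1, 3, 5, 6}; p there: 1:T, 3:T, 5:T, 6:T. ✓
3: successors {1}; p there: 1:T. ✓
4: successors {5, 6}; p there: 5:T, 6:T. ✓
5: successors {1, 4}; p there: 1:T, 4:T. ✓
6: successors {1, 5, 7}; p there: 1:T, 5:T, 7:F. ✓
7: successors {2, 3, 4, 5, 6}; p there: 2:T, 3:T, 4:T, 5:T, 6:T. ✓
— 7 worlds.

6 and 7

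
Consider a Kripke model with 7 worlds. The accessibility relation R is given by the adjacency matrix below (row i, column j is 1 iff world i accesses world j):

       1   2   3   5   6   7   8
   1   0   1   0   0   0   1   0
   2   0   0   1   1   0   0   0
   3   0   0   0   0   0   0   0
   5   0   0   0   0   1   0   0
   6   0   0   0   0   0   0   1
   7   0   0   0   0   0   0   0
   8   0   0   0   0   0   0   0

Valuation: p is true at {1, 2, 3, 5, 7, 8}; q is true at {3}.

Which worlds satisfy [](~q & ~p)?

{3, 5, 7, 8}

1: successors {2, 7}; ~q & ~p there: 2:F, 7:F. ✗
2: successors {3, 5}; ~q & ~p there: 3:F, 5:F. ✗
3: no successors, so [](~q & ~p) holds vacuously. ✓
5: successors {6}; ~q & ~p there: 6:T. ✓
6: successors {8}; ~q & ~p there: 8:F. ✗
7: no successors, so [](~q & ~p) holds vacuously. ✓
8: no successors, so [](~q & ~p) holds vacuously. ✓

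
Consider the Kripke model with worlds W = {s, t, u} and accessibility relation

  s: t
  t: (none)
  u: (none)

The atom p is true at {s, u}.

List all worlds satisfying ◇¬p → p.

{s, t, u}

s: ◇¬p is T, p is T. ✓
t: ◇¬p is F, p is F. ✓
u: ◇¬p is F, p is T. ✓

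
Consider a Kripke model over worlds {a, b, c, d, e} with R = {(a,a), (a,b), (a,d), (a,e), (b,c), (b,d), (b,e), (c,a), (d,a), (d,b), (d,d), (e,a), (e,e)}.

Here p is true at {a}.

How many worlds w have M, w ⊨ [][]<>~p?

a: successors {a, b, d, e}; []<>~p there: a:T, b:F, d:T, e:T. ✗
b: successors {c, d, e}; []<>~p there: c:T, d:T, e:T. ✓
c: successors {a}; []<>~p there: a:T. ✓
d: successors {a, b, d}; []<>~p there: a:T, b:F, d:T. ✗
e: successors {a, e}; []<>~p there: a:T, e:T. ✓
Satisfying worlds: {b, c, e}.

3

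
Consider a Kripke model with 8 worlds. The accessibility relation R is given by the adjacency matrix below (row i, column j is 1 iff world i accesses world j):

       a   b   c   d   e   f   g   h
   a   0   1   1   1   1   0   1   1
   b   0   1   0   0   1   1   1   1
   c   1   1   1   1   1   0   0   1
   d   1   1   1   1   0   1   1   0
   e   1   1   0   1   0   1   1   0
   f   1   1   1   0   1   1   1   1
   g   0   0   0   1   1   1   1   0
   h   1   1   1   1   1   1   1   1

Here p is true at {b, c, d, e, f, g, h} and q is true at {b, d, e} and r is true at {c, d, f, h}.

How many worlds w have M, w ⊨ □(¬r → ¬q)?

a: successors {b, c, d, e, g, h}; ¬r → ¬q there: b:F, c:T, d:T, e:F, g:T, h:T. ✗
b: successors {b, e, f, g, h}; ¬r → ¬q there: b:F, e:F, f:T, g:T, h:T. ✗
c: successors {a, b, c, d, e, h}; ¬r → ¬q there: a:T, b:F, c:T, d:T, e:F, h:T. ✗
d: successors {a, b, c, d, f, g}; ¬r → ¬q there: a:T, b:F, c:T, d:T, f:T, g:T. ✗
e: successors {a, b, d, f, g}; ¬r → ¬q there: a:T, b:F, d:T, f:T, g:T. ✗
f: successors {a, b, c, e, f, g, h}; ¬r → ¬q there: a:T, b:F, c:T, e:F, f:T, g:T, h:T. ✗
g: successors {d, e, f, g}; ¬r → ¬q there: d:T, e:F, f:T, g:T. ✗
h: successors {a, b, c, d, e, f, g, h}; ¬r → ¬q there: a:T, b:F, c:T, d:T, e:F, f:T, g:T, h:T. ✗
Satisfying worlds: ∅.

0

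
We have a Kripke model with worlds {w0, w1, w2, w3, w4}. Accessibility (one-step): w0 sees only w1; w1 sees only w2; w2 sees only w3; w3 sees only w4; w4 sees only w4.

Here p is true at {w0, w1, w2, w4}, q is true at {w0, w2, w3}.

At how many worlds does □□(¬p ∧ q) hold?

w0: successors {w1}; □(¬p ∧ q) there: w1:F. ✗
w1: successors {w2}; □(¬p ∧ q) there: w2:T. ✓
w2: successors {w3}; □(¬p ∧ q) there: w3:F. ✗
w3: successors {w4}; □(¬p ∧ q) there: w4:F. ✗
w4: successors {w4}; □(¬p ∧ q) there: w4:F. ✗
Satisfying worlds: {w1}.

1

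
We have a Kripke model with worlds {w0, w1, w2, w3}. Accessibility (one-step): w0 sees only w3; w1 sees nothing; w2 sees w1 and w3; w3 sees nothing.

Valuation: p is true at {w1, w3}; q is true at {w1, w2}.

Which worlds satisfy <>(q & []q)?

w0: successors {w3}; q & []q there: w3:F. ✗
w1: no successors, so <>(q & []q) fails. ✗
w2: successors {w1, w3}; q & []q there: w1:T, w3:F. ✓
w3: no successors, so <>(q & []q) fails. ✗

{w2}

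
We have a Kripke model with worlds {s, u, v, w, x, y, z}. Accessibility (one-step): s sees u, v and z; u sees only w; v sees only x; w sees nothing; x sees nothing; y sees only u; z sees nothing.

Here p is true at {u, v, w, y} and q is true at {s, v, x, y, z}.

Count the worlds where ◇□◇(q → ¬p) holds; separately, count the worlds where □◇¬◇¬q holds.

3 and 4

For ◇□◇(q → ¬p):
s: successors {u, v, z}; □◇(q → ¬p) there: u:F, v:F, z:T. ✓
u: successors {w}; □◇(q → ¬p) there: w:T. ✓
v: successors {x}; □◇(q → ¬p) there: x:T. ✓
w: no successors, so ◇□◇(q → ¬p) fails. ✗
x: no successors, so ◇□◇(q → ¬p) fails. ✗
y: successors {u}; □◇(q → ¬p) there: u:F. ✗
z: no successors, so ◇□◇(q → ¬p) fails. ✗
— 3 worlds.
For □◇¬◇¬q:
s: successors {u, v, z}; ◇¬◇¬q there: u:T, v:T, z:F. ✗
u: successors {w}; ◇¬◇¬q there: w:F. ✗
v: successors {x}; ◇¬◇¬q there: x:F. ✗
w: no successors, so □◇¬◇¬q holds vacuously. ✓
x: no successors, so □◇¬◇¬q holds vacuously. ✓
y: successors {u}; ◇¬◇¬q there: u:T. ✓
z: no successors, so □◇¬◇¬q holds vacuously. ✓
— 4 worlds.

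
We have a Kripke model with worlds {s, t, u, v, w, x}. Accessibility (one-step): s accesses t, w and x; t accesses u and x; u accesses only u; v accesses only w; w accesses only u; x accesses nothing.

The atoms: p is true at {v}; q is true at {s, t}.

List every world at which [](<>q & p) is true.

{x}

s: successors {t, w, x}; <>q & p there: t:F, w:F, x:F. ✗
t: successors {u, x}; <>q & p there: u:F, x:F. ✗
u: successors {u}; <>q & p there: u:F. ✗
v: successors {w}; <>q & p there: w:F. ✗
w: successors {u}; <>q & p there: u:F. ✗
x: no successors, so [](<>q & p) holds vacuously. ✓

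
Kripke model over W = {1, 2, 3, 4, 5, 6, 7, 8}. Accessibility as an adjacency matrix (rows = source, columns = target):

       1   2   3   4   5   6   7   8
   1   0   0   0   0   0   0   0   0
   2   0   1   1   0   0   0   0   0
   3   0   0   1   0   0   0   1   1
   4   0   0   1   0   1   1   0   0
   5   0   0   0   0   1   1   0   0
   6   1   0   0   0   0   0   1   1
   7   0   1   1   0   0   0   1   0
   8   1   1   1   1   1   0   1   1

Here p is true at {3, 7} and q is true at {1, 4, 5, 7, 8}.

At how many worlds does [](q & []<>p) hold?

1

1: no successors, so [](q & []<>p) holds vacuously. ✓
2: successors {2, 3}; q & []<>p there: 2:F, 3:F. ✗
3: successors {3, 7, 8}; q & []<>p there: 3:F, 7:T, 8:F. ✗
4: successors {3, 5, 6}; q & []<>p there: 3:F, 5:F, 6:F. ✗
5: successors {5, 6}; q & []<>p there: 5:F, 6:F. ✗
6: successors {1, 7, 8}; q & []<>p there: 1:T, 7:T, 8:F. ✗
7: successors {2, 3, 7}; q & []<>p there: 2:F, 3:F, 7:T. ✗
8: successors {1, 2, 3, 4, 5, 7, 8}; q & []<>p there: 1:T, 2:F, 3:F, 4:F, 5:F, 7:T, 8:F. ✗
Satisfying worlds: {1}.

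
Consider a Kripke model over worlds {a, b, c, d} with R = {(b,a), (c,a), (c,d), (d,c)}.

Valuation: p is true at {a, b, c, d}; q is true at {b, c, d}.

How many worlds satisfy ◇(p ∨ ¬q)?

a: no successors, so ◇(p ∨ ¬q) fails. ✗
b: successors {a}; p ∨ ¬q there: a:T. ✓
c: successors {a, d}; p ∨ ¬q there: a:T, d:T. ✓
d: successors {c}; p ∨ ¬q there: c:T. ✓
Satisfying worlds: {b, c, d}.

3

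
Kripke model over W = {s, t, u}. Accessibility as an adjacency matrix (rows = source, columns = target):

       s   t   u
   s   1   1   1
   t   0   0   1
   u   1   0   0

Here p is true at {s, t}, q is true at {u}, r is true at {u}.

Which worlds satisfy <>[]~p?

{s}

s: successors {s, t, u}; []~p there: s:F, t:T, u:F. ✓
t: successors {u}; []~p there: u:F. ✗
u: successors {s}; []~p there: s:F. ✗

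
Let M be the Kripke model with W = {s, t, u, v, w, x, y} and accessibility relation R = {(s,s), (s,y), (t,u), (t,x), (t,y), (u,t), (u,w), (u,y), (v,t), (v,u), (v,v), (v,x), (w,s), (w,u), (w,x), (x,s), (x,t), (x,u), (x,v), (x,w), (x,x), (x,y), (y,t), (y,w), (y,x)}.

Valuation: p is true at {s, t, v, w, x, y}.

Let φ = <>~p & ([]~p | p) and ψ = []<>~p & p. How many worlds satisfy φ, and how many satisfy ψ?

For <>~p & ([]~p | p):
s: <>~p is F, []~p | p is T. ✗
t: <>~p is T, []~p | p is T. ✓
u: <>~p is F, []~p | p is F. ✗
v: <>~p is T, []~p | p is T. ✓
w: <>~p is T, []~p | p is T. ✓
x: <>~p is T, []~p | p is T. ✓
y: <>~p is F, []~p | p is T. ✗
— 4 worlds.
For []<>~p & p:
s: []<>~p is F, p is T. ✗
t: []<>~p is F, p is T. ✗
u: []<>~p is F, p is F. ✗
v: []<>~p is F, p is T. ✗
w: []<>~p is F, p is T. ✗
x: []<>~p is F, p is T. ✗
y: []<>~p is T, p is T. ✓
— 1 world.

4 and 1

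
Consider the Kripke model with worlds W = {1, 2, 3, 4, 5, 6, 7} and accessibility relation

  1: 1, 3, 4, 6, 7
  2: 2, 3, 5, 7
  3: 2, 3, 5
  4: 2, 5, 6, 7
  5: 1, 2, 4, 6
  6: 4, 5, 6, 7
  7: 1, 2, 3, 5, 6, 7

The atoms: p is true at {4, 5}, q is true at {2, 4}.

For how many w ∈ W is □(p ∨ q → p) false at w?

1: successors {1, 3, 4, 6, 7}; p ∨ q → p there: 1:T, 3:T, 4:T, 6:T, 7:T. ✓
2: successors {2, 3, 5, 7}; p ∨ q → p there: 2:F, 3:T, 5:T, 7:T. ✗
3: successors {2, 3, 5}; p ∨ q → p there: 2:F, 3:T, 5:T. ✗
4: successors {2, 5, 6, 7}; p ∨ q → p there: 2:F, 5:T, 6:T, 7:T. ✗
5: successors {1, 2, 4, 6}; p ∨ q → p there: 1:T, 2:F, 4:T, 6:T. ✗
6: successors {4, 5, 6, 7}; p ∨ q → p there: 4:T, 5:T, 6:T, 7:T. ✓
7: successors {1, 2, 3, 5, 6, 7}; p ∨ q → p there: 1:T, 2:F, 3:T, 5:T, 6:T, 7:T. ✗
Satisfying worlds: {1, 6}.
So □(p ∨ q → p) fails at the other 5 worlds.

5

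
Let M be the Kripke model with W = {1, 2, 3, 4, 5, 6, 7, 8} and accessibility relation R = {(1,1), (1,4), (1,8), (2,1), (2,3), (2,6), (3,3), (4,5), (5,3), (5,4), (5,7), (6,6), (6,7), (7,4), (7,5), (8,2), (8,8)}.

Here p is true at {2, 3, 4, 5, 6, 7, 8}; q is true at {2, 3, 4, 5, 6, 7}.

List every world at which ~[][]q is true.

1: [][]q is F. ✓
2: [][]q is F. ✓
3: [][]q is T. ✗
4: [][]q is T. ✗
5: [][]q is T. ✗
6: [][]q is T. ✗
7: [][]q is T. ✗
8: [][]q is F. ✓

{1, 2, 8}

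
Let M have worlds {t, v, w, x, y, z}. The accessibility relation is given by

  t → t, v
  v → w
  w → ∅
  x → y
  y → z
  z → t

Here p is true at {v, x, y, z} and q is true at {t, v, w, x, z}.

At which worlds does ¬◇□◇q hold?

t: ◇□◇q is T. ✗
v: ◇□◇q is T. ✗
w: ◇□◇q is F. ✓
x: ◇□◇q is T. ✗
y: ◇□◇q is T. ✗
z: ◇□◇q is T. ✗

{w}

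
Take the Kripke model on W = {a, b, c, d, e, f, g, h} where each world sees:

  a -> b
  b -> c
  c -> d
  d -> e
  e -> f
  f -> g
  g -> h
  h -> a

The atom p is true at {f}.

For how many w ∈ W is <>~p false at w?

1

a: successors {b}; ~p there: b:T. ✓
b: successors {c}; ~p there: c:T. ✓
c: successors {d}; ~p there: d:T. ✓
d: successors {e}; ~p there: e:T. ✓
e: successors {f}; ~p there: f:F. ✗
f: successors {g}; ~p there: g:T. ✓
g: successors {h}; ~p there: h:T. ✓
h: successors {a}; ~p there: a:T. ✓
Satisfying worlds: {a, b, c, d, f, g, h}.
So <>~p fails at the other 1 world.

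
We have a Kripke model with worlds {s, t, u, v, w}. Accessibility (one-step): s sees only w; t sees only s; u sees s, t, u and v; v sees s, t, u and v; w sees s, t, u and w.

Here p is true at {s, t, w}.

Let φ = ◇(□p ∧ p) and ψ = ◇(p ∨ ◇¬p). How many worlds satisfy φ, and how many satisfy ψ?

For ◇(□p ∧ p):
s: successors {w}; □p ∧ p there: w:F. ✗
t: successors {s}; □p ∧ p there: s:T. ✓
u: successors {s, t, u, v}; □p ∧ p there: s:T, t:T, u:F, v:F. ✓
v: successors {s, t, u, v}; □p ∧ p there: s:T, t:T, u:F, v:F. ✓
w: successors {s, t, u, w}; □p ∧ p there: s:T, t:T, u:F, w:F. ✓
— 4 worlds.
For ◇(p ∨ ◇¬p):
s: successors {w}; p ∨ ◇¬p there: w:T. ✓
t: successors {s}; p ∨ ◇¬p there: s:T. ✓
u: successors {s, t, u, v}; p ∨ ◇¬p there: s:T, t:T, u:T, v:T. ✓
v: successors {s, t, u, v}; p ∨ ◇¬p there: s:T, t:T, u:T, v:T. ✓
w: successors {s, t, u, w}; p ∨ ◇¬p there: s:T, t:T, u:T, w:T. ✓
— 5 worlds.

4 and 5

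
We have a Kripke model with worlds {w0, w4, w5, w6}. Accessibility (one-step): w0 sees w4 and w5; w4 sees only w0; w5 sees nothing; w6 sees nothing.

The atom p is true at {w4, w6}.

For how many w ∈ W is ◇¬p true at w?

2

w0: successors {w4, w5}; ¬p there: w4:F, w5:T. ✓
w4: successors {w0}; ¬p there: w0:T. ✓
w5: no successors, so ◇¬p fails. ✗
w6: no successors, so ◇¬p fails. ✗
Satisfying worlds: {w0, w4}.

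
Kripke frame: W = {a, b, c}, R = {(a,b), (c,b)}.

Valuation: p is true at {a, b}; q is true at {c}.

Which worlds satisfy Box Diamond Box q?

{b}

a: successors {b}; Diamond Box q there: b:F. ✗
b: no successors, so Box Diamond Box q holds vacuously. ✓
c: successors {b}; Diamond Box q there: b:F. ✗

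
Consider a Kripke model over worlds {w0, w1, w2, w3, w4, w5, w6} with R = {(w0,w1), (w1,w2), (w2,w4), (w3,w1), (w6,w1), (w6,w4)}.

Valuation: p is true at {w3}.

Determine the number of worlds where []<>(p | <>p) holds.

w0: successors {w1}; <>(p | <>p) there: w1:F. ✗
w1: successors {w2}; <>(p | <>p) there: w2:F. ✗
w2: successors {w4}; <>(p | <>p) there: w4:F. ✗
w3: successors {w1}; <>(p | <>p) there: w1:F. ✗
w4: no successors, so []<>(p | <>p) holds vacuously. ✓
w5: no successors, so []<>(p | <>p) holds vacuously. ✓
w6: successors {w1, w4}; <>(p | <>p) there: w1:F, w4:F. ✗
Satisfying worlds: {w4, w5}.

2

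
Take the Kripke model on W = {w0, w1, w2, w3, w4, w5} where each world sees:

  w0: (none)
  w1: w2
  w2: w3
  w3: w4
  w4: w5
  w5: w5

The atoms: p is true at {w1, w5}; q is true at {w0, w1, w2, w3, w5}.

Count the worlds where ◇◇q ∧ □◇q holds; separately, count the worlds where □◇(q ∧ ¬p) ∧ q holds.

4 and 2

For ◇◇q ∧ □◇q:
w0: ◇◇q is F, □◇q is T. ✗
w1: ◇◇q is T, □◇q is T. ✓
w2: ◇◇q is F, □◇q is F. ✗
w3: ◇◇q is T, □◇q is T. ✓
w4: ◇◇q is T, □◇q is T. ✓
w5: ◇◇q is T, □◇q is T. ✓
— 4 worlds.
For □◇(q ∧ ¬p) ∧ q:
w0: □◇(q ∧ ¬p) is T, q is T. ✓
w1: □◇(q ∧ ¬p) is T, q is T. ✓
w2: □◇(q ∧ ¬p) is F, q is T. ✗
w3: □◇(q ∧ ¬p) is F, q is T. ✗
w4: □◇(q ∧ ¬p) is F, q is F. ✗
w5: □◇(q ∧ ¬p) is F, q is T. ✗
— 2 worlds.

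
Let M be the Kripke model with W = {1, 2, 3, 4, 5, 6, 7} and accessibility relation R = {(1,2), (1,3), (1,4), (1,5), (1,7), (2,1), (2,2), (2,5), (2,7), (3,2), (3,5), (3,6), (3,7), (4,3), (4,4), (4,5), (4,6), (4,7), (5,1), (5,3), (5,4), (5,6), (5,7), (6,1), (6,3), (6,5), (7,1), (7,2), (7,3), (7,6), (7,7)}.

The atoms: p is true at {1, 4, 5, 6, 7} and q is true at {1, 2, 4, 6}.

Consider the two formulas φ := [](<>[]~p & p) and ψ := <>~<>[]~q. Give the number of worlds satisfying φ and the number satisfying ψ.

For [](<>[]~p & p):
1: successors {2, 3, 4, 5, 7}; <>[]~p & p there: 2:F, 3:F, 4:F, 5:F, 7:F. ✗
2: successors {1, 2, 5, 7}; <>[]~p & p there: 1:F, 2:F, 5:F, 7:F. ✗
3: successors {2, 5, 6, 7}; <>[]~p & p there: 2:F, 5:F, 6:F, 7:F. ✗
4: successors {3, 4, 5, 6, 7}; <>[]~p & p there: 3:F, 4:F, 5:F, 6:F, 7:F. ✗
5: successors {1, 3, 4, 6, 7}; <>[]~p & p there: 1:F, 3:F, 4:F, 6:F, 7:F. ✗
6: successors {1, 3, 5}; <>[]~p & p there: 1:F, 3:F, 5:F. ✗
7: successors {1, 2, 3, 6, 7}; <>[]~p & p there: 1:F, 2:F, 3:F, 6:F, 7:F. ✗
— 0 worlds.
For <>~<>[]~q:
1: successors {2, 3, 4, 5, 7}; ~<>[]~q there: 2:T, 3:T, 4:T, 5:T, 7:T. ✓
2: successors {1, 2, 5, 7}; ~<>[]~q there: 1:T, 2:T, 5:T, 7:T. ✓
3: successors {2, 5, 6, 7}; ~<>[]~q there: 2:T, 5:T, 6:T, 7:T. ✓
4: successors {3, 4, 5, 6, 7}; ~<>[]~q there: 3:T, 4:T, 5:T, 6:T, 7:T. ✓
5: successors {1, 3, 4, 6, 7}; ~<>[]~q there: 1:T, 3:T, 4:T, 6:T, 7:T. ✓
6: successors {1, 3, 5}; ~<>[]~q there: 1:T, 3:T, 5:T. ✓
7: successors {1, 2, 3, 6, 7}; ~<>[]~q there: 1:T, 2:T, 3:T, 6:T, 7:T. ✓
— 7 worlds.

0 and 7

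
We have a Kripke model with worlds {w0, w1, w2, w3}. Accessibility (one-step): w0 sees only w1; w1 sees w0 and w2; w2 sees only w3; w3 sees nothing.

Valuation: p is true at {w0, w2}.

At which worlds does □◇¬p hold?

{w1, w3}

w0: successors {w1}; ◇¬p there: w1:F. ✗
w1: successors {w0, w2}; ◇¬p there: w0:T, w2:T. ✓
w2: successors {w3}; ◇¬p there: w3:F. ✗
w3: no successors, so □◇¬p holds vacuously. ✓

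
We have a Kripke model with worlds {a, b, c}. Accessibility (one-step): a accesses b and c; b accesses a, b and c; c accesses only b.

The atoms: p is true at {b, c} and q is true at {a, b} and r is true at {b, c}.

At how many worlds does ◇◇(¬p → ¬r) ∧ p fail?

a: ◇◇(¬p → ¬r) is T, p is F. ✗
b: ◇◇(¬p → ¬r) is T, p is T. ✓
c: ◇◇(¬p → ¬r) is T, p is T. ✓
Satisfying worlds: {b, c}.
So ◇◇(¬p → ¬r) ∧ p fails at the other 1 world.

1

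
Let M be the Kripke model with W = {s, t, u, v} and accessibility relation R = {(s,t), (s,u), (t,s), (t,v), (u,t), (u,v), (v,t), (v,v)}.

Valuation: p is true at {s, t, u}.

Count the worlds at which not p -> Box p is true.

s: not p is F, Box p is T. ✓
t: not p is F, Box p is F. ✓
u: not p is F, Box p is F. ✓
v: not p is T, Box p is F. ✗
Satisfying worlds: {s, t, u}.

3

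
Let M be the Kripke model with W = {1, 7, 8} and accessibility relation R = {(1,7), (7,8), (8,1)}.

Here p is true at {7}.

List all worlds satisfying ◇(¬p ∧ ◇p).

1: successors {7}; ¬p ∧ ◇p there: 7:F. ✗
7: successors {8}; ¬p ∧ ◇p there: 8:F. ✗
8: successors {1}; ¬p ∧ ◇p there: 1:T. ✓

{8}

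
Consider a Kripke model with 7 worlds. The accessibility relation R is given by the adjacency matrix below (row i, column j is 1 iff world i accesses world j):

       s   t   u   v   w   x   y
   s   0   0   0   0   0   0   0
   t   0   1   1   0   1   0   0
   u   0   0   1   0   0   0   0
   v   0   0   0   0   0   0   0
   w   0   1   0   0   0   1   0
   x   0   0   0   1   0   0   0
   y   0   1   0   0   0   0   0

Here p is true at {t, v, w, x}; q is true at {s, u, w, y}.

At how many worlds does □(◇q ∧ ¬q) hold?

3

s: no successors, so □(◇q ∧ ¬q) holds vacuously. ✓
t: successors {t, u, w}; ◇q ∧ ¬q there: t:T, u:F, w:F. ✗
u: successors {u}; ◇q ∧ ¬q there: u:F. ✗
v: no successors, so □(◇q ∧ ¬q) holds vacuously. ✓
w: successors {t, x}; ◇q ∧ ¬q there: t:T, x:F. ✗
x: successors {v}; ◇q ∧ ¬q there: v:F. ✗
y: successors {t}; ◇q ∧ ¬q there: t:T. ✓
Satisfying worlds: {s, v, y}.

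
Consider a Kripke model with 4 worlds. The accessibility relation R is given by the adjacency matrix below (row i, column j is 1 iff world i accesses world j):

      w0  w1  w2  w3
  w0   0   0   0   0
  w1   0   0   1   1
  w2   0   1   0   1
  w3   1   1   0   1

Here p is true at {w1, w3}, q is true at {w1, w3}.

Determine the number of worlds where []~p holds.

1

w0: no successors, so []~p holds vacuously. ✓
w1: successors {w2, w3}; ~p there: w2:T, w3:F. ✗
w2: successors {w1, w3}; ~p there: w1:F, w3:F. ✗
w3: successors {w0, w1, w3}; ~p there: w0:T, w1:F, w3:F. ✗
Satisfying worlds: {w0}.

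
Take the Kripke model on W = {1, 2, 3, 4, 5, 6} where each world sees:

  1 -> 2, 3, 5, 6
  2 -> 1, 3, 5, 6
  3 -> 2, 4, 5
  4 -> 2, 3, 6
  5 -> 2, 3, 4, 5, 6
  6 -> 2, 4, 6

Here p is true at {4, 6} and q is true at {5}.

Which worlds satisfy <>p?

{1, 2, 3, 4, 5, 6}

1: successors {2, 3, 5, 6}; p there: 2:F, 3:F, 5:F, 6:T. ✓
2: successors {1, 3, 5, 6}; p there: 1:F, 3:F, 5:F, 6:T. ✓
3: successors {2, 4, 5}; p there: 2:F, 4:T, 5:F. ✓
4: successors {2, 3, 6}; p there: 2:F, 3:F, 6:T. ✓
5: successors {2, 3, 4, 5, 6}; p there: 2:F, 3:F, 4:T, 5:F, 6:T. ✓
6: successors {2, 4, 6}; p there: 2:F, 4:T, 6:T. ✓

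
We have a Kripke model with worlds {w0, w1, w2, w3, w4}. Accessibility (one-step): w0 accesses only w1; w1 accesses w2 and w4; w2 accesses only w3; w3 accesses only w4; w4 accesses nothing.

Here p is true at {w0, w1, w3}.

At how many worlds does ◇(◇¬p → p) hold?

w0: successors {w1}; ◇¬p → p there: w1:T. ✓
w1: successors {w2, w4}; ◇¬p → p there: w2:T, w4:T. ✓
w2: successors {w3}; ◇¬p → p there: w3:T. ✓
w3: successors {w4}; ◇¬p → p there: w4:T. ✓
w4: no successors, so ◇(◇¬p → p) fails. ✗
Satisfying worlds: {w0, w1, w2, w3}.

4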